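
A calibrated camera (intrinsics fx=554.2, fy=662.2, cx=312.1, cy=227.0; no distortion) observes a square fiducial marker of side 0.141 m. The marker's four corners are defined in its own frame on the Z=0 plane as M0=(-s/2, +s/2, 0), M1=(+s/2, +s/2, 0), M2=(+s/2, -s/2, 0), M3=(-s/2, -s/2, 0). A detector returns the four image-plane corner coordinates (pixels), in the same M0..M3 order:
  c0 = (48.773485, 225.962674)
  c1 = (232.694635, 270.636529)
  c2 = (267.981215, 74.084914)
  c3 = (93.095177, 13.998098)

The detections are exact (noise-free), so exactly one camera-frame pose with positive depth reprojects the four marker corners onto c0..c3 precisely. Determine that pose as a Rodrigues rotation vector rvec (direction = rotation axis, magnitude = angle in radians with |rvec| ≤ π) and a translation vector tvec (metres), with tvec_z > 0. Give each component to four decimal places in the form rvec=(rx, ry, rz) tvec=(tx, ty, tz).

Intrinsics K: fx=554.2, fy=662.2, cx=312.1, cy=227.0
Marker side s = 0.141 m; corners in marker frame (Z=0):
  M0 = (-0.0705, +0.0705, 0)
  M1 = (+0.0705, +0.0705, 0)
  M2 = (+0.0705, -0.0705, 0)
  M3 = (-0.0705, -0.0705, 0)
Detected image corners:
  c0 = (48.773485, 225.962674) px
  c1 = (232.694635, 270.636529) px
  c2 = (267.981215, 74.084914) px
  c3 = (93.095177, 13.998098) px
Planar DLT: solve 8×8 A·h = b for H (H[2,2]=1):
  H  [+1367.11665 -317.19951 +164.70291]
  H  [+459.04301 +1413.37725 +145.64114]
  H  [+0.59302 -0.22560 +1.00000]
B = K⁻¹H; ‖b₁‖=2.267338, ‖b₂‖=2.267338; λ = 2/(‖b₁‖+‖b₂‖) = 0.441046, sign → tz>0 ⇒ λ=+0.441046
r₁ = λ·B[:,0] = (+0.94069,+0.21608,+0.26155); r₂ = λ·B[:,1] = (-0.19640,+0.97546,-0.09950)
r₃ = r₁×r₂ = (-0.27663,+0.04223,+0.96005); SVD([r₁ r₂ r₃]) → R = UVᵀ:
  R  [+0.94069 -0.19640 -0.27663]
  R  [+0.21608 +0.97546 +0.04223]
  R  [+0.26155 -0.09950 +0.96005]
t = (-0.11730, -0.05419, +0.44105) m
tr R = 2.876202; θ = arccos((tr R − 1)/2) = 0.353690 rad = 20.265°
axis k = ((R−Rᵀ)₃₂, (R−Rᵀ)₁₃, (R−Rᵀ)₂₁) / (2 sinθ) = (-0.204604, -0.776905, +0.595446)
rvec = θ·k = (-0.072366, -0.274783, +0.210603)

rvec=(-0.0724, -0.2748, 0.2106) tvec=(-0.1173, -0.0542, 0.4410)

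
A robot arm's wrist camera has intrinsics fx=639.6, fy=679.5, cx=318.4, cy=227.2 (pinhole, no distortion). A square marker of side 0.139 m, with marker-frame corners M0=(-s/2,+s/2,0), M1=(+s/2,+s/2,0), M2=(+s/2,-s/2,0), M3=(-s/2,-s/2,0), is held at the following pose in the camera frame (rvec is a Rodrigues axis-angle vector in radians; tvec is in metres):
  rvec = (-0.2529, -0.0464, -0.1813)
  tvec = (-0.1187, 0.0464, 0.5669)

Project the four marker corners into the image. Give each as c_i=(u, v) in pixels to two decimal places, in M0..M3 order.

Intrinsics K: fx=639.6, fy=679.5, cx=318.4, cy=227.2
Marker side s = 0.139 m; corners in marker frame (Z=0):
  M0 = (-0.0695, +0.0695, 0)
  M1 = (+0.0695, +0.0695, 0)
  M2 = (+0.0695, -0.0695, 0)
  M3 = (-0.0695, -0.0695, 0)
rvec = (-0.2529, -0.0464, -0.1813), |rvec| = θ = 0.31461 rad = 18.026°
Rodrigues: sinθ=0.30945, 1−cosθ=0.04908; R = I + sinθ·[k]× + (1−cosθ)·[k]×²:
    [+0.98263 +0.18414 -0.02290]
    [-0.17250 +0.95198 +0.25292]
    [+0.06838 -0.24458 +0.96722]
t = (-0.1187, 0.0464, 0.5669) m
M0: Pc = R·M0+t = (-0.17420, +0.12455, +0.54515); u = 639.6·(-0.17420)/0.54515 + 318.4 = 114.0247, v = 679.5·(+0.12455)/0.54515 + 227.2 = 382.4474
M1: Pc = R·M1+t = (-0.03761, +0.10057, +0.55465); u = 639.6·(-0.03761)/0.55465 + 318.4 = 275.0310, v = 679.5·(+0.10057)/0.55465 + 227.2 = 350.4118
M2: Pc = R·M2+t = (-0.06320, -0.03175, +0.58865); u = 639.6·(-0.06320)/0.58865 + 318.4 = 249.7244, v = 679.5·(-0.03175)/0.58865 + 227.2 = 190.5476
M3: Pc = R·M3+t = (-0.19979, -0.00777, +0.57915); u = 639.6·(-0.19979)/0.57915 + 318.4 = 97.7540, v = 679.5·(-0.00777)/0.57915 + 227.2 = 218.0792

c0=(114.02, 382.45) c1=(275.03, 350.41) c2=(249.72, 190.55) c3=(97.75, 218.08)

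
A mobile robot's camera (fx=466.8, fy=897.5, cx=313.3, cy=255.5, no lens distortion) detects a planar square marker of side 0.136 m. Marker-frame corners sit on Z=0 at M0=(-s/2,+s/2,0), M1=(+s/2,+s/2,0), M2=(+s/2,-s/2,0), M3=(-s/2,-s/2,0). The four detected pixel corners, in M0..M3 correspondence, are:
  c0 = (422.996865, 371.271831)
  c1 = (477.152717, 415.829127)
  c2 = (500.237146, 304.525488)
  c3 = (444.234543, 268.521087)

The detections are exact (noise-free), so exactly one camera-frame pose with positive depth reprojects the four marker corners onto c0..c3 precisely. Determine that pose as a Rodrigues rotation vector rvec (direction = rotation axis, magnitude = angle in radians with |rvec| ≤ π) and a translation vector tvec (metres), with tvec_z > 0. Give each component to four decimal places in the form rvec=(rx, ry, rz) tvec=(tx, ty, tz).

rvec=(-0.1185, 0.6717, 0.3644) tvec=(0.3337, 0.0991, 1.0615)

Intrinsics K: fx=466.8, fy=897.5, cx=313.3, cy=255.5
Marker side s = 0.136 m; corners in marker frame (Z=0):
  M0 = (-0.0680, +0.0680, 0)
  M1 = (+0.0680, +0.0680, 0)
  M2 = (+0.0680, -0.0680, 0)
  M3 = (-0.0680, -0.0680, 0)
Detected image corners:
  c0 = (422.996865, 371.271831) px
  c1 = (477.152717, 415.829127) px
  c2 = (500.237146, 304.525488) px
  c3 = (444.234543, 268.521087) px
Planar DLT: solve 8×8 A·h = b for H (H[2,2]=1):
  H  [+132.49138 -158.62396 +460.04211]
  H  [+95.27208 +788.68905 +339.25959]
  H  [-0.59090 +0.00879 +1.00000]
B = K⁻¹H; ‖b₁‖=0.942032, ‖b₂‖=0.942032; λ = 2/(‖b₁‖+‖b₂‖) = 1.061535, sign → tz>0 ⇒ λ=+1.061535
r₁ = λ·B[:,0] = (+0.72229,+0.29125,-0.62727); r₂ = λ·B[:,1] = (-0.36698,+0.93018,+0.00933)
r₃ = r₁×r₂ = (+0.58619,+0.22346,+0.77875); SVD([r₁ r₂ r₃]) → R = UVᵀ:
  R  [+0.72229 -0.36698 +0.58619]
  R  [+0.29125 +0.93018 +0.22346]
  R  [-0.62727 +0.00933 +0.77875]
t = (+0.33370, +0.09907, +1.06153) m
tr R = 2.431224; θ = arccos((tr R − 1)/2) = 0.773296 rad = 44.307°
axis k = ((R−Rᵀ)₃₂, (R−Rᵀ)₁₃, (R−Rᵀ)₂₁) / (2 sinθ) = (-0.153279, +0.868617, +0.471180)
rvec = θ·k = (-0.118530, +0.671698, +0.364362)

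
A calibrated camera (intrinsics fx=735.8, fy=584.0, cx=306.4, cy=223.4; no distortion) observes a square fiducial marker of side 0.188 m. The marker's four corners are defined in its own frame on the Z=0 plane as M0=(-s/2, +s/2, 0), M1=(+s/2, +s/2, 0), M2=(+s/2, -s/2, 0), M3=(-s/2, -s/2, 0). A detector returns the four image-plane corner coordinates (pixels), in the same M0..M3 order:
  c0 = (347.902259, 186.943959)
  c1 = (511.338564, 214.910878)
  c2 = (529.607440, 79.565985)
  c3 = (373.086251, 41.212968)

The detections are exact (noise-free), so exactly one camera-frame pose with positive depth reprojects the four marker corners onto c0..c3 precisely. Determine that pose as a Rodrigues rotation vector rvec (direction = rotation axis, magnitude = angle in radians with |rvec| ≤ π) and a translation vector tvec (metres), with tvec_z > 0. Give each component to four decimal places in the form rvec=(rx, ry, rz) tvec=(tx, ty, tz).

Intrinsics K: fx=735.8, fy=584.0, cx=306.4, cy=223.4
Marker side s = 0.188 m; corners in marker frame (Z=0):
  M0 = (-0.0940, +0.0940, 0)
  M1 = (+0.0940, +0.0940, 0)
  M2 = (+0.0940, -0.0940, 0)
  M3 = (-0.0940, -0.0940, 0)
Detected image corners:
  c0 = (347.902259, 186.943959) px
  c1 = (511.338564, 214.910878) px
  c2 = (529.607440, 79.565985) px
  c3 = (373.086251, 41.212968) px
Planar DLT: solve 8×8 A·h = b for H (H[2,2]=1):
  H  [+1041.58640 -190.16333 +443.91747]
  H  [+233.46196 +724.06709 +130.20414]
  H  [+0.43346 -0.17105 +1.00000]
B = K⁻¹H; ‖b₁‖=1.329681, ‖b₂‖=1.329681; λ = 2/(‖b₁‖+‖b₂‖) = 0.752060, sign → tz>0 ⇒ λ=+0.752060
r₁ = λ·B[:,0] = (+0.92886,+0.17595,+0.32599); r₂ = λ·B[:,1] = (-0.14080,+0.98165,-0.12864)
r₃ = r₁×r₂ = (-0.34264,+0.07359,+0.93658); SVD([r₁ r₂ r₃]) → R = UVᵀ:
  R  [+0.92886 -0.14080 -0.34264]
  R  [+0.17595 +0.98165 +0.07359]
  R  [+0.32599 -0.12864 +0.93658]
t = (+0.14056, -0.12002, +0.75206) m
tr R = 2.847083; θ = arccos((tr R − 1)/2) = 0.393581 rad = 22.551°
axis k = ((R−Rᵀ)₃₂, (R−Rᵀ)₁₃, (R−Rᵀ)₂₁) / (2 sinθ) = (-0.263673, -0.871744, +0.412964)
rvec = θ·k = (-0.103777, -0.343102, +0.162535)

rvec=(-0.1038, -0.3431, 0.1625) tvec=(0.1406, -0.1200, 0.7521)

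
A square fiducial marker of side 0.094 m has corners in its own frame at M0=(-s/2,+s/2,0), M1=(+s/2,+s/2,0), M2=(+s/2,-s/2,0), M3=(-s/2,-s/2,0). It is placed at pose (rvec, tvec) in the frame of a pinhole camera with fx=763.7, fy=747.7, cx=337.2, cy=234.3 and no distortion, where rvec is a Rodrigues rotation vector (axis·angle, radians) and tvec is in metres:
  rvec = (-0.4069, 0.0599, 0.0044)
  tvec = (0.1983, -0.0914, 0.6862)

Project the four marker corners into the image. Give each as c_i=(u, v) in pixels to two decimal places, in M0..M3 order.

c0=(508.78, 180.91) c1=(618.00, 179.64) c2=(604.80, 90.59) c3=(501.42, 92.49)

Intrinsics K: fx=763.7, fy=747.7, cx=337.2, cy=234.3
Marker side s = 0.094 m; corners in marker frame (Z=0):
  M0 = (-0.0470, +0.0470, 0)
  M1 = (+0.0470, +0.0470, 0)
  M2 = (+0.0470, -0.0470, 0)
  M3 = (-0.0470, -0.0470, 0)
rvec = (-0.4069, 0.0599, 0.0044), |rvec| = θ = 0.41131 rad = 23.566°
Rodrigues: sinθ=0.39981, 1−cosθ=0.08340; R = I + sinθ·[k]× + (1−cosθ)·[k]×²:
    [+0.99822 -0.01629 +0.05734]
    [-0.00774 +0.91837 +0.39565]
    [-0.05911 -0.39539 +0.91661]
t = (0.1983, -0.0914, 0.6862) m
M0: Pc = R·M0+t = (+0.15062, -0.04787, +0.67039); u = 763.7·(+0.15062)/0.67039 + 337.2 = 508.7808, v = 747.7·(-0.04787)/0.67039 + 234.3 = 180.9066
M1: Pc = R·M1+t = (+0.24445, -0.04860, +0.66484); u = 763.7·(+0.24445)/0.66484 + 337.2 = 618.0005, v = 747.7·(-0.04860)/0.66484 + 234.3 = 179.6423
M2: Pc = R·M2+t = (+0.24598, -0.13493, +0.70201); u = 763.7·(+0.24598)/0.70201 + 337.2 = 604.7999, v = 747.7·(-0.13493)/0.70201 + 234.3 = 90.5904
M3: Pc = R·M3+t = (+0.15215, -0.13420, +0.70756); u = 763.7·(+0.15215)/0.70756 + 337.2 = 501.4210, v = 747.7·(-0.13420)/0.70756 + 234.3 = 92.4876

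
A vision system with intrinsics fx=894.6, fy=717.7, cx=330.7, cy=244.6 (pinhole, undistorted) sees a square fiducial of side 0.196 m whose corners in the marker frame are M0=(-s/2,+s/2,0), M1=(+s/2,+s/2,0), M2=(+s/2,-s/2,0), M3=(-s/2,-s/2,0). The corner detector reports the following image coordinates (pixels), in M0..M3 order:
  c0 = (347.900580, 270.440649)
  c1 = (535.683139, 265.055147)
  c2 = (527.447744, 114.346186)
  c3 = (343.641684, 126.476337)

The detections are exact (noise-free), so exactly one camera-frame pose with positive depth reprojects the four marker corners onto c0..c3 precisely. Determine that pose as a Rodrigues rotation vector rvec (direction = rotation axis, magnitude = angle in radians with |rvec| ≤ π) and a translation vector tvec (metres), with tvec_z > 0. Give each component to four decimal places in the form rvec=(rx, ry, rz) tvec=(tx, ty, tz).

rvec=(-0.0927, 0.2301, -0.0328) tvec=(0.1116, -0.0673, 0.9442)

Intrinsics K: fx=894.6, fy=717.7, cx=330.7, cy=244.6
Marker side s = 0.196 m; corners in marker frame (Z=0):
  M0 = (-0.0980, +0.0980, 0)
  M1 = (+0.0980, +0.0980, 0)
  M2 = (+0.0980, -0.0980, 0)
  M3 = (-0.0980, -0.0980, 0)
Detected image corners:
  c0 = (347.900580, 270.440649) px
  c1 = (535.683139, 265.055147) px
  c2 = (527.447744, 114.346186) px
  c3 = (343.641684, 126.476337) px
Planar DLT: solve 8×8 A·h = b for H (H[2,2]=1):
  H  [+842.73837 -12.73283 +436.45631]
  H  [-91.34874 +731.68395 +193.45219]
  H  [-0.23957 -0.10114 +1.00000]
B = K⁻¹H; ‖b₁‖=1.059050, ‖b₂‖=1.059050; λ = 2/(‖b₁‖+‖b₂‖) = 0.944243, sign → tz>0 ⇒ λ=+0.944243
r₁ = λ·B[:,0] = (+0.97312,-0.04309,-0.22621); r₂ = λ·B[:,1] = (+0.02186,+0.99519,-0.09550)
r₃ = r₁×r₂ = (+0.22924,+0.08799,+0.96939); SVD([r₁ r₂ r₃]) → R = UVᵀ:
  R  [+0.97312 +0.02186 +0.22924]
  R  [-0.04309 +0.99519 +0.08799]
  R  [-0.22621 -0.09550 +0.96939]
t = (+0.11162, -0.06729, +0.94424) m
tr R = 2.937699; θ = arccos((tr R − 1)/2) = 0.250254 rad = 14.338°
axis k = ((R−Rᵀ)₃₂, (R−Rᵀ)₁₃, (R−Rᵀ)₂₁) / (2 sinθ) = (-0.370468, +0.919541, -0.131137)
rvec = θ·k = (-0.092711, +0.230119, -0.032818)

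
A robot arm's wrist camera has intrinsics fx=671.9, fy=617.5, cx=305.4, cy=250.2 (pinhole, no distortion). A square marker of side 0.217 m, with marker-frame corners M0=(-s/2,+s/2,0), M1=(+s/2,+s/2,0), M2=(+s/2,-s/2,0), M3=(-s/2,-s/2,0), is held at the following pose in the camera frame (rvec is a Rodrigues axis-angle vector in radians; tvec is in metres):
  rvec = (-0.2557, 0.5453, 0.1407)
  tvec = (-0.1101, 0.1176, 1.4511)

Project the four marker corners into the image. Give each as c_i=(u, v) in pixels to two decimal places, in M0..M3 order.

c0=(204.34, 339.36) c1=(285.86, 353.11) c2=(307.00, 259.17) c3=(226.24, 252.86)

Intrinsics K: fx=671.9, fy=617.5, cx=305.4, cy=250.2
Marker side s = 0.217 m; corners in marker frame (Z=0):
  M0 = (-0.1085, +0.1085, 0)
  M1 = (+0.1085, +0.1085, 0)
  M2 = (+0.1085, -0.1085, 0)
  M3 = (-0.1085, -0.1085, 0)
rvec = (-0.2557, 0.5453, 0.1407), |rvec| = θ = 0.61849 rad = 35.437°
Rodrigues: sinθ=0.57981, 1−cosθ=0.18525; R = I + sinθ·[k]× + (1−cosθ)·[k]×²:
    [+0.84642 -0.19942 +0.49377]
    [+0.06438 +0.95875 +0.27686]
    [-0.52862 -0.20255 +0.82434]
t = (-0.1101, 0.1176, 1.4511) m
M0: Pc = R·M0+t = (-0.22357, +0.21464, +1.48648); u = 671.9·(-0.22357)/1.48648 + 305.4 = 204.3430, v = 617.5·(+0.21464)/1.48648 + 250.2 = 339.3637
M1: Pc = R·M1+t = (-0.03990, +0.22861, +1.37177); u = 671.9·(-0.03990)/1.37177 + 305.4 = 285.8562, v = 617.5·(+0.22861)/1.37177 + 250.2 = 353.1083
M2: Pc = R·M2+t = (+0.00337, +0.02056, +1.41572); u = 671.9·(+0.00337)/1.41572 + 305.4 = 307.0011, v = 617.5·(+0.02056)/1.41572 + 250.2 = 259.1679
M3: Pc = R·M3+t = (-0.18030, +0.00659, +1.53043); u = 671.9·(-0.18030)/1.53043 + 305.4 = 226.2440, v = 617.5·(+0.00659)/1.53043 + 250.2 = 252.8592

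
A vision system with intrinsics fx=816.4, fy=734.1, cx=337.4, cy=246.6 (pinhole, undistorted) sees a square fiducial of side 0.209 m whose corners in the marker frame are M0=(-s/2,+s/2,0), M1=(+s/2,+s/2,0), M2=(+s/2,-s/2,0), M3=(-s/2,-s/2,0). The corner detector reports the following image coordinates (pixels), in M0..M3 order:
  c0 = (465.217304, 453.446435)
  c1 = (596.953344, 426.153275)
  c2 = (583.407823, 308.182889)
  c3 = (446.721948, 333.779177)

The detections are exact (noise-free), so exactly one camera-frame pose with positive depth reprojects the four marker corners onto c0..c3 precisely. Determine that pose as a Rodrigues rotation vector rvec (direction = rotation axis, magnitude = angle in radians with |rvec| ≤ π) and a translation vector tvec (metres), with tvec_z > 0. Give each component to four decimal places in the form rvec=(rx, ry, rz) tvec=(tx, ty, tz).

Intrinsics K: fx=816.4, fy=734.1, cx=337.4, cy=246.6
Marker side s = 0.209 m; corners in marker frame (Z=0):
  M0 = (-0.1045, +0.1045, 0)
  M1 = (+0.1045, +0.1045, 0)
  M2 = (+0.1045, -0.1045, 0)
  M3 = (-0.1045, -0.1045, 0)
Detected image corners:
  c0 = (465.217304, 453.446435) px
  c1 = (596.953344, 426.153275) px
  c2 = (583.407823, 308.182889) px
  c3 = (446.721948, 333.779177) px
Planar DLT: solve 8×8 A·h = b for H (H[2,2]=1):
  H  [+696.78389 +162.28229 +523.94740]
  H  [-86.72655 +630.83240 +381.26347]
  H  [+0.10482 +0.16395 +1.00000]
B = K⁻¹H; ‖b₁‖=0.831185, ‖b₂‖=0.831185; λ = 2/(‖b₁‖+‖b₂‖) = 1.203101, sign → tz>0 ⇒ λ=+1.203101
r₁ = λ·B[:,0] = (+0.97471,-0.18450,+0.12611); r₂ = λ·B[:,1] = (+0.15763,+0.96760,+0.19725)
r₃ = r₁×r₂ = (-0.15842,-0.17238,+0.97221); SVD([r₁ r₂ r₃]) → R = UVᵀ:
  R  [+0.97471 +0.15763 -0.15842]
  R  [-0.18450 +0.96760 -0.17238]
  R  [+0.12611 +0.19725 +0.97221]
t = (+0.27491, +0.22070, +1.20310) m
tr R = 2.914514; θ = arccos((tr R − 1)/2) = 0.293431 rad = 16.812°
axis k = ((R−Rᵀ)₃₂, (R−Rᵀ)₁₃, (R−Rᵀ)₂₁) / (2 sinθ) = (+0.638978, -0.491853, -0.591429)
rvec = θ·k = (+0.187496, -0.144325, -0.173544)

rvec=(0.1875, -0.1443, -0.1735) tvec=(0.2749, 0.2207, 1.2031)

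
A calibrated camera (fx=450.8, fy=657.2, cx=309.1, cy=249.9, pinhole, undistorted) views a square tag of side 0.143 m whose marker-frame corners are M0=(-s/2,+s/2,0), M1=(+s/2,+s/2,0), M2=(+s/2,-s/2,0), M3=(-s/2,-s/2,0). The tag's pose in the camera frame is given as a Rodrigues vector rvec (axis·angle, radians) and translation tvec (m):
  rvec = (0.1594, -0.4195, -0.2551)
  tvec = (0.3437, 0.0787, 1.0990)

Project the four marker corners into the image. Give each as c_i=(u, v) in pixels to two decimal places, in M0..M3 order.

c0=(431.82, 350.81) c1=(475.79, 323.21) c2=(467.94, 244.33) c3=(422.33, 268.64)

Intrinsics K: fx=450.8, fy=657.2, cx=309.1, cy=249.9
Marker side s = 0.143 m; corners in marker frame (Z=0):
  M0 = (-0.0715, +0.0715, 0)
  M1 = (+0.0715, +0.0715, 0)
  M2 = (+0.0715, -0.0715, 0)
  M3 = (-0.0715, -0.0715, 0)
rvec = (0.1594, -0.4195, -0.2551), |rvec| = θ = 0.51620 rad = 29.576°
Rodrigues: sinθ=0.49358, 1−cosθ=0.13030; R = I + sinθ·[k]× + (1−cosθ)·[k]×²:
    [+0.88212 +0.21122 -0.42100]
    [-0.27662 +0.95575 -0.10009]
    [+0.38123 +0.20474 +0.90152]
t = (0.3437, 0.0787, 1.0990) m
M0: Pc = R·M0+t = (+0.29573, +0.16681, +1.08638); u = 450.8·(+0.29573)/1.08638 + 309.1 = 431.8150, v = 657.2·(+0.16681)/1.08638 + 249.9 = 350.8136
M1: Pc = R·M1+t = (+0.42187, +0.12726, +1.14090); u = 450.8·(+0.42187)/1.14090 + 309.1 = 475.7942, v = 657.2·(+0.12726)/1.14090 + 249.9 = 323.2055
M2: Pc = R·M2+t = (+0.39167, -0.00941, +1.11162); u = 450.8·(+0.39167)/1.11162 + 309.1 = 467.9356, v = 657.2·(-0.00941)/1.11162 + 249.9 = 244.3340
M3: Pc = R·M3+t = (+0.26553, +0.03014, +1.05710); u = 450.8·(+0.26553)/1.05710 + 309.1 = 422.3331, v = 657.2·(+0.03014)/1.05710 + 249.9 = 268.6392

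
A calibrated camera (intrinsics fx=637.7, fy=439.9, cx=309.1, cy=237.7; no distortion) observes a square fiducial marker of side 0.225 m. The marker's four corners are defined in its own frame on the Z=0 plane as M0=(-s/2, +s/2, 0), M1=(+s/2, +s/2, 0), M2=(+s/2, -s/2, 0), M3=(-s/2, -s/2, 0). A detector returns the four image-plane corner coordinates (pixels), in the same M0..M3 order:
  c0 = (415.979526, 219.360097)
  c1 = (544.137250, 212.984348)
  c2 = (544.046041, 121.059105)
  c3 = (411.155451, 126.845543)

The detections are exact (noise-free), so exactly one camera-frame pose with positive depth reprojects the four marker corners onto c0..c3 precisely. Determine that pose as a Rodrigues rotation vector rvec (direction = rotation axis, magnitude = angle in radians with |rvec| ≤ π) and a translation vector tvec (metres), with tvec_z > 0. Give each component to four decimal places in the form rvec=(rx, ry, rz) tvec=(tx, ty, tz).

Intrinsics K: fx=637.7, fy=439.9, cx=309.1, cy=237.7
Marker side s = 0.225 m; corners in marker frame (Z=0):
  M0 = (-0.1125, +0.1125, 0)
  M1 = (+0.1125, +0.1125, 0)
  M2 = (+0.1125, -0.1125, 0)
  M3 = (-0.1125, -0.1125, 0)
Detected image corners:
  c0 = (415.979526, 219.360097) px
  c1 = (544.137250, 212.984348) px
  c2 = (544.046041, 121.059105) px
  c3 = (411.155451, 126.845543) px
Planar DLT: solve 8×8 A·h = b for H (H[2,2]=1):
  H  [+598.58222 +87.69232 +479.13793]
  H  [-20.42173 +437.14248 +170.88112]
  H  [+0.03898 +0.16042 +1.00000]
B = K⁻¹H; ‖b₁‖=0.923060, ‖b₂‖=0.923060; λ = 2/(‖b₁‖+‖b₂‖) = 1.083353, sign → tz>0 ⇒ λ=+1.083353
r₁ = λ·B[:,0] = (+0.99643,-0.07311,+0.04223); r₂ = λ·B[:,1] = (+0.06474,+0.98265,+0.17380)
r₃ = r₁×r₂ = (-0.05420,-0.17044,+0.98388); SVD([r₁ r₂ r₃]) → R = UVᵀ:
  R  [+0.99643 +0.06474 -0.05420]
  R  [-0.07311 +0.98265 -0.17044]
  R  [+0.04223 +0.17380 +0.98388]
t = (+0.28887, -0.16456, +1.08335) m
tr R = 2.962957; θ = arccos((tr R − 1)/2) = 0.192764 rad = 11.045°
axis k = ((R−Rᵀ)₃₂, (R−Rᵀ)₁₃, (R−Rᵀ)₂₁) / (2 sinθ) = (+0.898452, -0.251685, -0.359777)
rvec = θ·k = (+0.173189, -0.048516, -0.069352)

rvec=(0.1732, -0.0485, -0.0694) tvec=(0.2889, -0.1646, 1.0834)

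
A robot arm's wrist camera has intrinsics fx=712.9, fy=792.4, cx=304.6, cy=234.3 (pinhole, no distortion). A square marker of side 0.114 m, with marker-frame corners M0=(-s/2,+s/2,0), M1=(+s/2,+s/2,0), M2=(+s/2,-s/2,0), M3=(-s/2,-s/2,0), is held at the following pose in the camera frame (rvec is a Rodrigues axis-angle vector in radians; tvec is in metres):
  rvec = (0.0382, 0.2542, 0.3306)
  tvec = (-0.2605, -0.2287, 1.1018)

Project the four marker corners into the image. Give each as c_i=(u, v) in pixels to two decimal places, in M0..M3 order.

Intrinsics K: fx=712.9, fy=792.4, cx=304.6, cy=234.3
Marker side s = 0.114 m; corners in marker frame (Z=0):
  M0 = (-0.0570, +0.0570, 0)
  M1 = (+0.0570, +0.0570, 0)
  M2 = (+0.0570, -0.0570, 0)
  M3 = (-0.0570, -0.0570, 0)
rvec = (0.0382, 0.2542, 0.3306), |rvec| = θ = 0.41878 rad = 23.994°
Rodrigues: sinθ=0.40664, 1−cosθ=0.08641; R = I + sinθ·[k]× + (1−cosθ)·[k]×²:
    [+0.91431 -0.31624 +0.25306]
    [+0.32581 +0.94543 +0.00432]
    [-0.24061 +0.07850 +0.96744]
t = (-0.2605, -0.2287, 1.1018) m
M0: Pc = R·M0+t = (-0.33064, -0.19338, +1.11999); u = 712.9·(-0.33064)/1.11999 + 304.6 = 94.1392, v = 792.4·(-0.19338)/1.11999 + 234.3 = 97.4812
M1: Pc = R·M1+t = (-0.22641, -0.15624, +1.09256); u = 712.9·(-0.22641)/1.09256 + 304.6 = 156.8665, v = 792.4·(-0.15624)/1.09256 + 234.3 = 120.9841
M2: Pc = R·M2+t = (-0.19036, -0.26402, +1.08361); u = 712.9·(-0.19036)/1.08361 + 304.6 = 179.3641, v = 792.4·(-0.26402)/1.08361 + 234.3 = 41.2342
M3: Pc = R·M3+t = (-0.29459, -0.30116, +1.11104); u = 712.9·(-0.29459)/1.11104 + 304.6 = 115.5761, v = 792.4·(-0.30116)/1.11104 + 234.3 = 19.5109

c0=(94.14, 97.48) c1=(156.87, 120.98) c2=(179.36, 41.23) c3=(115.58, 19.51)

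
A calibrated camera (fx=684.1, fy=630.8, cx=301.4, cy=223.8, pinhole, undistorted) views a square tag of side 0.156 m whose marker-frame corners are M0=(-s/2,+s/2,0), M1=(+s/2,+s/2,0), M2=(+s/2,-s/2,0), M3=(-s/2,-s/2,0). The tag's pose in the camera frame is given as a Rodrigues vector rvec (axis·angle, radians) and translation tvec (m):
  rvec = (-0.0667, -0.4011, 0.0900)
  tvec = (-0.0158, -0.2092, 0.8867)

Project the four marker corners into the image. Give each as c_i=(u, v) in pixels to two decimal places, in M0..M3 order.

Intrinsics K: fx=684.1, fy=630.8, cx=301.4, cy=223.8
Marker side s = 0.156 m; corners in marker frame (Z=0):
  M0 = (-0.0780, +0.0780, 0)
  M1 = (+0.0780, +0.0780, 0)
  M2 = (+0.0780, -0.0780, 0)
  M3 = (-0.0780, -0.0780, 0)
rvec = (-0.0667, -0.4011, 0.0900), |rvec| = θ = 0.41645 rad = 23.861°
Rodrigues: sinθ=0.40452, 1−cosθ=0.08547; R = I + sinθ·[k]× + (1−cosθ)·[k]×²:
    [+0.91672 -0.07424 -0.39256]
    [+0.10061 +0.99382 +0.04700]
    [+0.38665 -0.08258 +0.91852]
t = (-0.0158, -0.2092, 0.8867) m
M0: Pc = R·M0+t = (-0.09309, -0.13953, +0.85010); u = 684.1·(-0.09309)/0.85010 + 301.4 = 226.4839, v = 630.8·(-0.13953)/0.85010 + 223.8 = 120.2648
M1: Pc = R·M1+t = (+0.04991, -0.12384, +0.91042); u = 684.1·(+0.04991)/0.91042 + 301.4 = 338.9060, v = 630.8·(-0.12384)/0.91042 + 223.8 = 137.9985
M2: Pc = R·M2+t = (+0.06149, -0.27887, +0.92330); u = 684.1·(+0.06149)/0.92330 + 301.4 = 346.9634, v = 630.8·(-0.27887)/0.92330 + 223.8 = 33.2752
M3: Pc = R·M3+t = (-0.08151, -0.29456, +0.86298); u = 684.1·(-0.08151)/0.86298 + 301.4 = 236.7826, v = 630.8·(-0.29456)/0.86298 + 223.8 = 8.4868

c0=(226.48, 120.26) c1=(338.91, 138.00) c2=(346.96, 33.28) c3=(236.78, 8.49)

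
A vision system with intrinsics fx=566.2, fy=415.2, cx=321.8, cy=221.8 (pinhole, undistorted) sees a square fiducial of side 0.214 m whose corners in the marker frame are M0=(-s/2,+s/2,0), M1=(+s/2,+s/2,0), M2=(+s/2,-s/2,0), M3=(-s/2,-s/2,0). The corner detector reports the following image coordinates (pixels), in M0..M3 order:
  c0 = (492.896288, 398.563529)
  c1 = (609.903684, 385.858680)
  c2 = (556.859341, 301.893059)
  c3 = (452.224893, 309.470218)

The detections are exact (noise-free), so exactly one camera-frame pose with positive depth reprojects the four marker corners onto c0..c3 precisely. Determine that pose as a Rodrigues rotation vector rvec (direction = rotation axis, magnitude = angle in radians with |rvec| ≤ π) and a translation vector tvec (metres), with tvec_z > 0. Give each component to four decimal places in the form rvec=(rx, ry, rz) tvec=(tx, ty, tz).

Intrinsics K: fx=566.2, fy=415.2, cx=321.8, cy=221.8
Marker side s = 0.214 m; corners in marker frame (Z=0):
  M0 = (-0.1070, +0.1070, 0)
  M1 = (+0.1070, +0.1070, 0)
  M2 = (+0.1070, -0.1070, 0)
  M3 = (-0.1070, -0.1070, 0)
Detected image corners:
  c0 = (492.896288, 398.563529) px
  c1 = (609.903684, 385.858680) px
  c2 = (556.859341, 301.893059) px
  c3 = (452.224893, 309.470218) px
Planar DLT: solve 8×8 A·h = b for H (H[2,2]=1):
  H  [+624.51339 -101.74923 +527.66412]
  H  [+25.12943 +191.69516 +346.01722]
  H  [+0.20558 -0.60865 +1.00000]
B = K⁻¹H; ‖b₁‖=1.008555, ‖b₂‖=1.008555; λ = 2/(‖b₁‖+‖b₂‖) = 0.991518, sign → tz>0 ⇒ λ=+0.991518
r₁ = λ·B[:,0] = (+0.97778,-0.04888,+0.20384); r₂ = λ·B[:,1] = (+0.16481,+0.78016,-0.60348)
r₃ = r₁×r₂ = (-0.12953,+0.62367,+0.77088); SVD([r₁ r₂ r₃]) → R = UVᵀ:
  R  [+0.97778 +0.16481 -0.12953]
  R  [-0.04888 +0.78016 +0.62367]
  R  [+0.20384 -0.60348 +0.77088]
t = (+0.36051, +0.29664, +0.99152) m
tr R = 2.528823; θ = arccos((tr R − 1)/2) = 0.700668 rad = 40.145°
axis k = ((R−Rᵀ)₃₂, (R−Rᵀ)₁₃, (R−Rᵀ)₂₁) / (2 sinθ) = (-0.951682, -0.258532, -0.165720)
rvec = θ·k = (-0.666813, -0.181145, -0.116115)

rvec=(-0.6668, -0.1811, -0.1161) tvec=(0.3605, 0.2966, 0.9915)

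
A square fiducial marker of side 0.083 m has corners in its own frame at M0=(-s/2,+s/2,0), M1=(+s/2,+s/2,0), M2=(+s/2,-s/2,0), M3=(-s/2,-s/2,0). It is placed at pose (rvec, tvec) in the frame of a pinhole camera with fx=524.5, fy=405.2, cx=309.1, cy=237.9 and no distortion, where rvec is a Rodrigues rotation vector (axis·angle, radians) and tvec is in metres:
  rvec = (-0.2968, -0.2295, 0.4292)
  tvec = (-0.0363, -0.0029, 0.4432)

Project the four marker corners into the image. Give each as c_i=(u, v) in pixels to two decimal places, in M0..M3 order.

c0=(199.39, 252.13) c1=(290.97, 285.61) c2=(327.10, 219.83) c3=(242.11, 186.50)

Intrinsics K: fx=524.5, fy=405.2, cx=309.1, cy=237.9
Marker side s = 0.083 m; corners in marker frame (Z=0):
  M0 = (-0.0415, +0.0415, 0)
  M1 = (+0.0415, +0.0415, 0)
  M2 = (+0.0415, -0.0415, 0)
  M3 = (-0.0415, -0.0415, 0)
rvec = (-0.2968, -0.2295, 0.4292), |rvec| = θ = 0.57006 rad = 32.662°
Rodrigues: sinθ=0.53969, 1−cosθ=0.15813; R = I + sinθ·[k]× + (1−cosθ)·[k]×²:
    [+0.88473 -0.37318 -0.27926]
    [+0.43947 +0.86750 +0.23305]
    [+0.15528 -0.32892 +0.93151]
t = (-0.0363, -0.0029, 0.4432) m
M0: Pc = R·M0+t = (-0.08850, +0.01486, +0.42311); u = 524.5·(-0.08850)/0.42311 + 309.1 = 199.3873, v = 405.2·(+0.01486)/0.42311 + 237.9 = 252.1339
M1: Pc = R·M1+t = (-0.01507, +0.05134, +0.43599); u = 524.5·(-0.01507)/0.43599 + 309.1 = 290.9699, v = 405.2·(+0.05134)/0.43599 + 237.9 = 285.6132
M2: Pc = R·M2+t = (+0.01590, -0.02066, +0.46329); u = 524.5·(+0.01590)/0.46329 + 309.1 = 327.1045, v = 405.2·(-0.02066)/0.46329 + 237.9 = 219.8281
M3: Pc = R·M3+t = (-0.05753, -0.05714, +0.45041); u = 524.5·(-0.05753)/0.45041 + 309.1 = 242.1068, v = 405.2·(-0.05714)/0.45041 + 237.9 = 186.4956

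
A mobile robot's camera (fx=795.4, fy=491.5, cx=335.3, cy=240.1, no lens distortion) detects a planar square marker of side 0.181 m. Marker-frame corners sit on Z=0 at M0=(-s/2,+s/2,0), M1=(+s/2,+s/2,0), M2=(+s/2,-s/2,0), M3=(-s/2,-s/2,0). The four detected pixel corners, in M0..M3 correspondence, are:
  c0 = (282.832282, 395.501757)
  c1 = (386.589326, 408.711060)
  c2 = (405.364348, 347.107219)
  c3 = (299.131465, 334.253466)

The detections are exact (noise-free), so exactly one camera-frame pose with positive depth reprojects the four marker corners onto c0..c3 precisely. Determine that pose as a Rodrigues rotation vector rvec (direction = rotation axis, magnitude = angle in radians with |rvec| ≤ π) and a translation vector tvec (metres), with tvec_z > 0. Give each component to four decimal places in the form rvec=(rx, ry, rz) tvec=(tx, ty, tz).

rvec=(0.1563, 0.0918, 0.1712) tvec=(0.0132, 0.3606, 1.3467)

Intrinsics K: fx=795.4, fy=491.5, cx=335.3, cy=240.1
Marker side s = 0.181 m; corners in marker frame (Z=0):
  M0 = (-0.0905, +0.0905, 0)
  M1 = (+0.0905, +0.0905, 0)
  M2 = (+0.0905, -0.0905, 0)
  M3 = (-0.0905, -0.0905, 0)
Detected image corners:
  c0 = (282.832282, 395.501757) px
  c1 = (386.589326, 408.711060) px
  c2 = (405.364348, 347.107219) px
  c3 = (299.131465, 334.253466) px
Planar DLT: solve 8×8 A·h = b for H (H[2,2]=1):
  H  [+560.23120 -55.40946 +343.11005]
  H  [+50.62411 +384.17855 +371.69481]
  H  [-0.05758 +0.12066 +1.00000]
B = K⁻¹H; ‖b₁‖=0.742552, ‖b₂‖=0.742552; λ = 2/(‖b₁‖+‖b₂‖) = 1.346708, sign → tz>0 ⇒ λ=+1.346708
r₁ = λ·B[:,0] = (+0.98123,+0.17659,-0.07754); r₂ = λ·B[:,1] = (-0.16232,+0.97327,+0.16250)
r₃ = r₁×r₂ = (+0.10416,-0.14686,+0.98366); SVD([r₁ r₂ r₃]) → R = UVᵀ:
  R  [+0.98123 -0.16232 +0.10416]
  R  [+0.17659 +0.97327 -0.14686]
  R  [-0.07754 +0.16250 +0.98366]
t = (+0.01322, +0.36057, +1.34671) m
tr R = 2.938150; θ = arccos((tr R − 1)/2) = 0.249341 rad = 14.286°
axis k = ((R−Rᵀ)₃₂, (R−Rᵀ)₁₃, (R−Rᵀ)₂₁) / (2 sinθ) = (+0.626822, +0.368169, +0.686691)
rvec = θ·k = (+0.156293, +0.091800, +0.171221)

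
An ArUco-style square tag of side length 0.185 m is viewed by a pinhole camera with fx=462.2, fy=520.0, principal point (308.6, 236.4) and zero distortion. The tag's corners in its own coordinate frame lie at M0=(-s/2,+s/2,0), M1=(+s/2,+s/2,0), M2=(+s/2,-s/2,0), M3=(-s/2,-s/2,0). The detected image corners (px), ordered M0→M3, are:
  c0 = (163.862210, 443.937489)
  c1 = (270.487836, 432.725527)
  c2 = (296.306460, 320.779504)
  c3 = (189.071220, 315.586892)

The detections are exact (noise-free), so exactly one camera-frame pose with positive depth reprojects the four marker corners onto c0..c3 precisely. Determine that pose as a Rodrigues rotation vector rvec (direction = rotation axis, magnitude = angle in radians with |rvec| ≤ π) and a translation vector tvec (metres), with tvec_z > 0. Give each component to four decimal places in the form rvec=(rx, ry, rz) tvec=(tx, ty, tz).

rvec=(0.2221, -0.5633, 0.1987) tvec=(-0.1199, 0.2024, 0.7363)

Intrinsics K: fx=462.2, fy=520.0, cx=308.6, cy=236.4
Marker side s = 0.185 m; corners in marker frame (Z=0):
  M0 = (-0.0925, +0.0925, 0)
  M1 = (+0.0925, +0.0925, 0)
  M2 = (+0.0925, -0.0925, 0)
  M3 = (-0.0925, -0.0925, 0)
Detected image corners:
  c0 = (163.862210, 443.937489) px
  c1 = (270.487836, 432.725527) px
  c2 = (296.306460, 320.779504) px
  c3 = (189.071220, 315.586892) px
Planar DLT: solve 8×8 A·h = b for H (H[2,2]=1):
  H  [+748.86681 -90.16395 +233.36206]
  H  [+264.01640 +725.13893 +379.31059]
  H  [+0.74325 +0.20816 +1.00000]
B = K⁻¹H; ‖b₁‖=1.358152, ‖b₂‖=1.358152; λ = 2/(‖b₁‖+‖b₂‖) = 0.736295, sign → tz>0 ⇒ λ=+0.736295
r₁ = λ·B[:,0] = (+0.82758,+0.12505,+0.54725); r₂ = λ·B[:,1] = (-0.24596,+0.95708,+0.15326)
r₃ = r₁×r₂ = (-0.50460,-0.26144,+0.82282); SVD([r₁ r₂ r₃]) → R = UVᵀ:
  R  [+0.82758 -0.24596 -0.50460]
  R  [+0.12505 +0.95708 -0.26144]
  R  [+0.54725 +0.15326 +0.82282]
t = (-0.11986, +0.20235, +0.73629) m
tr R = 2.607479; θ = arccos((tr R − 1)/2) = 0.637243 rad = 36.511°
axis k = ((R−Rᵀ)₃₂, (R−Rᵀ)₁₃, (R−Rᵀ)₂₁) / (2 sinθ) = (+0.348503, -0.883932, +0.311784)
rvec = θ·k = (+0.222081, -0.563279, +0.198682)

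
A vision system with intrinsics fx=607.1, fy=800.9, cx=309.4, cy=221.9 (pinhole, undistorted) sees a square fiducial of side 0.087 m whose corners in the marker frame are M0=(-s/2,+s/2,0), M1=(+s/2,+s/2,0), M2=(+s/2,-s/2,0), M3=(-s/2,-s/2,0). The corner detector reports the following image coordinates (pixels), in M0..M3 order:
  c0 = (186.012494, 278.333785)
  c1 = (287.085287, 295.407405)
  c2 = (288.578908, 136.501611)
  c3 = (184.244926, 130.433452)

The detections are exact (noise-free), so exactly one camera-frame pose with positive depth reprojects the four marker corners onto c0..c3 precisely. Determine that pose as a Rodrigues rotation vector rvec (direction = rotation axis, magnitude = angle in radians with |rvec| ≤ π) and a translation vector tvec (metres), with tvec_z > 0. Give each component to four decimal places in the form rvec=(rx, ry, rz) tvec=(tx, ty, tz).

rvec=(0.1595, 0.3996, 0.0511) tvec=(-0.0554, -0.0060, 0.4496)

Intrinsics K: fx=607.1, fy=800.9, cx=309.4, cy=221.9
Marker side s = 0.087 m; corners in marker frame (Z=0):
  M0 = (-0.0435, +0.0435, 0)
  M1 = (+0.0435, +0.0435, 0)
  M2 = (+0.0435, -0.0435, 0)
  M3 = (-0.0435, -0.0435, 0)
Detected image corners:
  c0 = (186.012494, 278.333785) px
  c1 = (287.085287, 295.407405) px
  c2 = (288.578908, 136.501611) px
  c3 = (184.244926, 130.433452) px
Planar DLT: solve 8×8 A·h = b for H (H[2,2]=1):
  H  [+978.66269 +88.84921 +234.57777]
  H  [-45.10794 +1837.85568 +211.17615]
  H  [-0.85224 +0.36612 +1.00000]
B = K⁻¹H; ‖b₁‖=2.224011, ‖b₂‖=2.224011; λ = 2/(‖b₁‖+‖b₂‖) = 0.449638, sign → tz>0 ⇒ λ=+0.449638
r₁ = λ·B[:,0] = (+0.92012,+0.08085,-0.38320); r₂ = λ·B[:,1] = (-0.01809,+0.98619,+0.16462)
r₃ = r₁×r₂ = (+0.39122,-0.14454,+0.90888); SVD([r₁ r₂ r₃]) → R = UVᵀ:
  R  [+0.92012 -0.01809 +0.39122]
  R  [+0.08085 +0.98619 -0.14454]
  R  [-0.38320 +0.16462 +0.90888]
t = (-0.05542, -0.00602, +0.44964) m
tr R = 2.815190; θ = arccos((tr R − 1)/2) = 0.433277 rad = 24.825°
axis k = ((R−Rᵀ)₃₂, (R−Rᵀ)₁₃, (R−Rᵀ)₂₁) / (2 sinθ) = (+0.368181, +0.922258, +0.117826)
rvec = θ·k = (+0.159524, +0.399593, +0.051051)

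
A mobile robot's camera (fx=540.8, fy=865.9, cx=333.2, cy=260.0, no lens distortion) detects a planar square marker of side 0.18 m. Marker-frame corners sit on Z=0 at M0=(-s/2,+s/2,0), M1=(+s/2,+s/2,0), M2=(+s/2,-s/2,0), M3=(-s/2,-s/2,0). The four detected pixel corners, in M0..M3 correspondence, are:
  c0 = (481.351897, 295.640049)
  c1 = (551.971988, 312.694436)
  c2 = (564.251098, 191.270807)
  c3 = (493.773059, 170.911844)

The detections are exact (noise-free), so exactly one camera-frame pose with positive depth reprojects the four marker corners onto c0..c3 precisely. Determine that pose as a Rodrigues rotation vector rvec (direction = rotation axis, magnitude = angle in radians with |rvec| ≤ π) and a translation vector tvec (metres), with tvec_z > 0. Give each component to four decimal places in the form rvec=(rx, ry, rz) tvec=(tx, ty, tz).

Intrinsics K: fx=540.8, fy=865.9, cx=333.2, cy=260.0
Marker side s = 0.18 m; corners in marker frame (Z=0):
  M0 = (-0.0900, +0.0900, 0)
  M1 = (+0.0900, +0.0900, 0)
  M2 = (+0.0900, -0.0900, 0)
  M3 = (-0.0900, -0.0900, 0)
Detected image corners:
  c0 = (481.351897, 295.640049) px
  c1 = (551.971988, 312.694436) px
  c2 = (564.251098, 191.270807) px
  c3 = (493.773059, 170.911844) px
Planar DLT: solve 8×8 A·h = b for H (H[2,2]=1):
  H  [+468.77391 -61.00484 +523.29547]
  H  [+139.56984 +687.16141 +242.83352]
  H  [+0.14696 +0.01454 +1.00000]
B = K⁻¹H; ‖b₁‖=0.798685, ‖b₂‖=0.798685; λ = 2/(‖b₁‖+‖b₂‖) = 1.252058, sign → tz>0 ⇒ λ=+1.252058
r₁ = λ·B[:,0] = (+0.97194,+0.14656,+0.18400); r₂ = λ·B[:,1] = (-0.15245,+0.98814,+0.01820)
r₃ = r₁×r₂ = (-0.17915,-0.04574,+0.98276); SVD([r₁ r₂ r₃]) → R = UVᵀ:
  R  [+0.97194 -0.15245 -0.17915]
  R  [+0.14656 +0.98814 -0.04574]
  R  [+0.18400 +0.01820 +0.98276]
t = (+0.44011, -0.02482, +1.25206) m
tr R = 2.942839; θ = arccos((tr R − 1)/2) = 0.239657 rad = 13.731°
axis k = ((R−Rᵀ)₃₂, (R−Rᵀ)₁₃, (R−Rᵀ)₂₁) / (2 sinθ) = (+0.134704, -0.764939, +0.629860)
rvec = θ·k = (+0.032283, -0.183323, +0.150950)

rvec=(0.0323, -0.1833, 0.1510) tvec=(0.4401, -0.0248, 1.2521)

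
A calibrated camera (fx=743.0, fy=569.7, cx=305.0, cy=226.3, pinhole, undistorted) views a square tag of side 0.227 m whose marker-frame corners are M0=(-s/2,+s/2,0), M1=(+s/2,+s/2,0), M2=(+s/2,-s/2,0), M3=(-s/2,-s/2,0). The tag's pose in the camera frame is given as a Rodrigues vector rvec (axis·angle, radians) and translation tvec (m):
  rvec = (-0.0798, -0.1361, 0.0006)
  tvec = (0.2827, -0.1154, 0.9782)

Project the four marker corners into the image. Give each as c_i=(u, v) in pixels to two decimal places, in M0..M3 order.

c0=(438.05, 224.54) c1=(603.62, 225.39) c2=(597.43, 96.83) c3=(434.74, 91.93)

Intrinsics K: fx=743.0, fy=569.7, cx=305.0, cy=226.3
Marker side s = 0.227 m; corners in marker frame (Z=0):
  M0 = (-0.1135, +0.1135, 0)
  M1 = (+0.1135, +0.1135, 0)
  M2 = (+0.1135, -0.1135, 0)
  M3 = (-0.1135, -0.1135, 0)
rvec = (-0.0798, -0.1361, 0.0006), |rvec| = θ = 0.15777 rad = 9.040°
Rodrigues: sinθ=0.15712, 1−cosθ=0.01242; R = I + sinθ·[k]× + (1−cosθ)·[k]×²:
    [+0.99076 +0.00482 -0.13556]
    [+0.00602 +0.99682 +0.07943]
    [+0.13551 -0.07951 +0.98758]
t = (0.2827, -0.1154, 0.9782) m
M0: Pc = R·M0+t = (+0.17080, -0.00294, +0.95379); u = 743.0·(+0.17080)/0.95379 + 305.0 = 438.0492, v = 569.7·(-0.00294)/0.95379 + 226.3 = 224.5418
M1: Pc = R·M1+t = (+0.39570, -0.00158, +0.98456); u = 743.0·(+0.39570)/0.98456 + 305.0 = 603.6155, v = 569.7·(-0.00158)/0.98456 + 226.3 = 225.3870
M2: Pc = R·M2+t = (+0.39460, -0.22786, +1.00261); u = 743.0·(+0.39460)/1.00261 + 305.0 = 597.4288, v = 569.7·(-0.22786)/1.00261 + 226.3 = 96.8275
M3: Pc = R·M3+t = (+0.16970, -0.22922, +0.97184); u = 743.0·(+0.16970)/0.97184 + 305.0 = 434.7415, v = 569.7·(-0.22922)/0.97184 + 226.3 = 91.9287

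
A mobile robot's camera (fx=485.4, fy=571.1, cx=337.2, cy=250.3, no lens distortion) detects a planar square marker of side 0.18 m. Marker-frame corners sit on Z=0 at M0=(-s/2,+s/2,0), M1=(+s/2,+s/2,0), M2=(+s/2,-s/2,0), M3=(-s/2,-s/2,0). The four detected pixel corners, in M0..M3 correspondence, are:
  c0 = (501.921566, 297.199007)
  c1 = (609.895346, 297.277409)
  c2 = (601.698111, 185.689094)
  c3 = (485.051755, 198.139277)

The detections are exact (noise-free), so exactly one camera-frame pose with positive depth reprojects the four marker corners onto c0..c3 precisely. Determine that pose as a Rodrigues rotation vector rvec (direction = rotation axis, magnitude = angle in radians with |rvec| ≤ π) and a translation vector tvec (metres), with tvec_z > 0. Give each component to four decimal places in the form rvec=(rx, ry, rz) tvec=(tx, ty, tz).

rvec=(0.5187, 0.5343, -0.1934) tvec=(0.3629, -0.0047, 0.8406)

Intrinsics K: fx=485.4, fy=571.1, cx=337.2, cy=250.3
Marker side s = 0.18 m; corners in marker frame (Z=0):
  M0 = (-0.0900, +0.0900, 0)
  M1 = (+0.0900, +0.0900, 0)
  M2 = (+0.0900, -0.0900, 0)
  M3 = (-0.0900, -0.0900, 0)
Detected image corners:
  c0 = (501.921566, 297.199007) px
  c1 = (609.895346, 297.277409) px
  c2 = (601.698111, 185.689094) px
  c3 = (485.051755, 198.139277) px
Planar DLT: solve 8×8 A·h = b for H (H[2,2]=1):
  H  [+275.75568 +345.53217 +546.73176]
  H  [-187.25482 +705.31515 +247.11929]
  H  [-0.63151 +0.49947 +1.00000]
B = K⁻¹H; ‖b₁‖=1.189568, ‖b₂‖=1.189568; λ = 2/(‖b₁‖+‖b₂‖) = 0.840641, sign → tz>0 ⇒ λ=+0.840641
r₁ = λ·B[:,0] = (+0.84636,-0.04296,-0.53088); r₂ = λ·B[:,1] = (+0.30673,+0.85418,+0.41988)
r₃ = r₁×r₂ = (+0.43542,-0.51820,+0.73612); SVD([r₁ r₂ r₃]) → R = UVᵀ:
  R  [+0.84636 +0.30673 +0.43542]
  R  [-0.04296 +0.85418 -0.51820]
  R  [-0.53088 +0.41988 +0.73612]
t = (+0.36288, -0.00468, +0.84064) m
tr R = 2.436657; θ = arccos((tr R − 1)/2) = 0.769399 rad = 44.083°
axis k = ((R−Rᵀ)₃₂, (R−Rᵀ)₁₃, (R−Rᵀ)₂₁) / (2 sinθ) = (+0.674196, +0.694476, -0.251320)
rvec = θ·k = (+0.518726, +0.534330, -0.193366)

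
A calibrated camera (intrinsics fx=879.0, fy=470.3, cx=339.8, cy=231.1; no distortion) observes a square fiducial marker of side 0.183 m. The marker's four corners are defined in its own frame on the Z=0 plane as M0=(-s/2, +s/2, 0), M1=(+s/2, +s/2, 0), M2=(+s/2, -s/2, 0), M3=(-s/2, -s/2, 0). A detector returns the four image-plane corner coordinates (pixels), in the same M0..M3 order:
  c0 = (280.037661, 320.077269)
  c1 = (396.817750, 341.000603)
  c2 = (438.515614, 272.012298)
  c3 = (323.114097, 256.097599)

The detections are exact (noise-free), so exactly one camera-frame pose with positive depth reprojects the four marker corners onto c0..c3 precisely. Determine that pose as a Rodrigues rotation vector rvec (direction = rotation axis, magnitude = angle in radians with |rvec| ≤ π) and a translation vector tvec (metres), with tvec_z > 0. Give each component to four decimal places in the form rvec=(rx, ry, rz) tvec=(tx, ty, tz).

rvec=(-0.3156, 0.4203, 0.2810) tvec=(0.0256, 0.1704, 1.2276)

Intrinsics K: fx=879.0, fy=470.3, cx=339.8, cy=231.1
Marker side s = 0.183 m; corners in marker frame (Z=0):
  M0 = (-0.0915, +0.0915, 0)
  M1 = (+0.0915, +0.0915, 0)
  M2 = (+0.0915, -0.0915, 0)
  M3 = (-0.0915, -0.0915, 0)
Detected image corners:
  c0 = (280.037661, 320.077269) px
  c1 = (396.817750, 341.000603) px
  c2 = (438.515614, 272.012298) px
  c3 = (323.114097, 256.097599) px
Planar DLT: solve 8×8 A·h = b for H (H[2,2]=1):
  H  [+505.73369 -302.02833 +358.10137]
  H  [-5.88654 +304.75160 +296.40123]
  H  [-0.35753 -0.19543 +1.00000]
B = K⁻¹H; ‖b₁‖=0.814631, ‖b₂‖=0.814631; λ = 2/(‖b₁‖+‖b₂‖) = 1.227550, sign → tz>0 ⇒ λ=+1.227550
r₁ = λ·B[:,0] = (+0.87593,+0.20030,-0.43888); r₂ = λ·B[:,1] = (-0.32905,+0.91333,-0.23990)
r₃ = r₁×r₂ = (+0.35279,+0.35455,+0.86593); SVD([r₁ r₂ r₃]) → R = UVᵀ:
  R  [+0.87593 -0.32905 +0.35279]
  R  [+0.20030 +0.91333 +0.35455]
  R  [-0.43888 -0.23990 +0.86593]
t = (+0.02556, +0.17045, +1.22755) m
tr R = 2.655191; θ = arccos((tr R − 1)/2) = 0.595986 rad = 34.147°
axis k = ((R−Rᵀ)₃₂, (R−Rᵀ)₁₃, (R−Rᵀ)₂₁) / (2 sinθ) = (-0.529511, +0.705187, +0.471518)
rvec = θ·k = (-0.315581, +0.420282, +0.281018)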